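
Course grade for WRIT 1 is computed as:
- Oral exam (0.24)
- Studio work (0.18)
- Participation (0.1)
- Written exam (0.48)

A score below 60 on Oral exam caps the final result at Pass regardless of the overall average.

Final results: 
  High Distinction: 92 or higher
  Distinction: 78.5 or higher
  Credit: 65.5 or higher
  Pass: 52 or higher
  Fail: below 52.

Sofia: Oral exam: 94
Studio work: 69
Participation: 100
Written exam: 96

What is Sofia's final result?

Oral exam score 94 ≥ 60: minimum met.
Weighted total:
  Oral exam 94 × 0.24 = 22.56
  Studio work 69 × 0.18 = 12.42
  Participation 100 × 0.1 = 10
  Written exam 96 × 0.48 = 46.08
Sum = 91.06
91.06 is ≥ 78.5 and < 92 → Distinction

Distinction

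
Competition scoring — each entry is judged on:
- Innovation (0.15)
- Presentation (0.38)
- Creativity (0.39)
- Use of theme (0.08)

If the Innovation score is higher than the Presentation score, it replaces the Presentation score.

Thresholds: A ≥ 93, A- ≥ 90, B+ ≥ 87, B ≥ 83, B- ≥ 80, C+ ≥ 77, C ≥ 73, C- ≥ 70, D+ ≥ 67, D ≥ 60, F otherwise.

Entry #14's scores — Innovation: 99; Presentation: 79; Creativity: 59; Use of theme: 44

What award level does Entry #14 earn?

Innovation (99) > Presentation (79), so Presentation counts as 99.
Weighted total:
  Innovation 99 × 0.15 = 14.85
  Presentation 99 × 0.38 = 37.62
  Creativity 59 × 0.39 = 23.01
  Use of theme 44 × 0.08 = 3.52
Sum = 79
79 is ≥ 77 and < 80 → C+

C+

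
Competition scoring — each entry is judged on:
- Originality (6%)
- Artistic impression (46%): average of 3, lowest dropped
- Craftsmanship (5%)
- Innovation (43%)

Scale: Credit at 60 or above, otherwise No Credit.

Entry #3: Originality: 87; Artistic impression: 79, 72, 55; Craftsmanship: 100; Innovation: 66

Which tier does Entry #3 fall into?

Credit

Artistic impression: drop 55 → average of remaining 2 = 151/2 = 75.5
Weighted total:
  Originality 87 × 0.06 = 5.22
  Artistic impression 75.5 × 0.46 = 34.73
  Craftsmanship 100 × 0.05 = 5
  Innovation 66 × 0.43 = 28.38
Sum = 73.33
73.33 ≥ 60 → Credit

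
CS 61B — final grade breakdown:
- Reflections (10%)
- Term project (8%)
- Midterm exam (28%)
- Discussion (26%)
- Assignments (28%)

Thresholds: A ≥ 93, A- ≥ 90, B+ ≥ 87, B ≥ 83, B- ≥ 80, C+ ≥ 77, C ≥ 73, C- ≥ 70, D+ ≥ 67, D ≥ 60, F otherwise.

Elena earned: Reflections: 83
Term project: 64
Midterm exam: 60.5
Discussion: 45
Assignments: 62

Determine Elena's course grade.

Weighted total:
  Reflections 83 × 0.1 = 8.3
  Term project 64 × 0.08 = 5.12
  Midterm exam 60.5 × 0.28 = 16.94
  Discussion 45 × 0.26 = 11.7
  Assignments 62 × 0.28 = 17.36
Sum = 59.42
59.42 < 60 → F

F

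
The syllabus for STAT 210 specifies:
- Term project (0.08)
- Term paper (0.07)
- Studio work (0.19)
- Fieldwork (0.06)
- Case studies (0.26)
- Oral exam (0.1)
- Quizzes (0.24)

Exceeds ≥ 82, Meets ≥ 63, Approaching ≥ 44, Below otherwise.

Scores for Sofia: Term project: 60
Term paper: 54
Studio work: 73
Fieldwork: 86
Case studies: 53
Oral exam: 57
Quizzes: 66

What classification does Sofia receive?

Weighted total:
  Term project 60 × 0.08 = 4.8
  Term paper 54 × 0.07 = 3.78
  Studio work 73 × 0.19 = 13.87
  Fieldwork 86 × 0.06 = 5.16
  Case studies 53 × 0.26 = 13.78
  Oral exam 57 × 0.1 = 5.7
  Quizzes 66 × 0.24 = 15.84
Sum = 62.93
62.93 is ≥ 44 and < 63 → Approaching

Approaching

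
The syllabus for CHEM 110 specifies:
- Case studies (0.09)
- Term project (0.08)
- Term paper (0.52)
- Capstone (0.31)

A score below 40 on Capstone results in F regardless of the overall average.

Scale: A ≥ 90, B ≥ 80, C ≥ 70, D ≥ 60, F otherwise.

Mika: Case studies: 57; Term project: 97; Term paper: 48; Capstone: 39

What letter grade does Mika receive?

Capstone score 39 < 40: minimum not met.
Weighted total:
  Case studies 57 × 0.09 = 5.13
  Term project 97 × 0.08 = 7.76
  Term paper 48 × 0.52 = 24.96
  Capstone 39 × 0.31 = 12.09
Sum = 49.94
Because the Capstone minimum was not met, the result is F.

F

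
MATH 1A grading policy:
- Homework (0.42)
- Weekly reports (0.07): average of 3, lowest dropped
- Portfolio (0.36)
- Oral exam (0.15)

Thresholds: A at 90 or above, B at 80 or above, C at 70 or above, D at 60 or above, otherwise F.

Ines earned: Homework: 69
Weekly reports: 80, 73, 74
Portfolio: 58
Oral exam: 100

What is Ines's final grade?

C

Weekly reports: drop 73 → average of remaining 2 = 154/2 = 77
Weighted total:
  Homework 69 × 0.42 = 28.98
  Weekly reports 77 × 0.07 = 5.39
  Portfolio 58 × 0.36 = 20.88
  Oral exam 100 × 0.15 = 15
Sum = 70.25
70.25 is ≥ 70 and < 80 → C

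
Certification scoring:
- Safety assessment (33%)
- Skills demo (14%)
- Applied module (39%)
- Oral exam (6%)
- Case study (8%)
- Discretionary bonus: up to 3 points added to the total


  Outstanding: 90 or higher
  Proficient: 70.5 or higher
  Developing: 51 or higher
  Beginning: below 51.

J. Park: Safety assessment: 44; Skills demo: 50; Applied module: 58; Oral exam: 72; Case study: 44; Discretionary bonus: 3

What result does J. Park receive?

Weighted total:
  Safety assessment 44 × 0.33 = 14.52
  Skills demo 50 × 0.14 = 7
  Applied module 58 × 0.39 = 22.62
  Oral exam 72 × 0.06 = 4.32
  Case study 44 × 0.08 = 3.52
Sum = 51.98
Discretionary bonus: 51.98 + 3 = 54.98
54.98 is ≥ 51 and < 70.5 → Developing

Developing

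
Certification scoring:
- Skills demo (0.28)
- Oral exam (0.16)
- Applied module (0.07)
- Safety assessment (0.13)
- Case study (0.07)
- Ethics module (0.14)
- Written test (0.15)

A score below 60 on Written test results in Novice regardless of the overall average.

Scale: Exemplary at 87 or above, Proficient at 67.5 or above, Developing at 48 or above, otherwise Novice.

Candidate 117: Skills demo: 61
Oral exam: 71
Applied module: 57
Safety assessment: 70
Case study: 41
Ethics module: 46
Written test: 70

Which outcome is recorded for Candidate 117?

Developing

Written test score 70 ≥ 60: minimum met.
Weighted total:
  Skills demo 61 × 0.28 = 17.08
  Oral exam 71 × 0.16 = 11.36
  Applied module 57 × 0.07 = 3.99
  Safety assessment 70 × 0.13 = 9.1
  Case study 41 × 0.07 = 2.87
  Ethics module 46 × 0.14 = 6.44
  Written test 70 × 0.15 = 10.5
Sum = 61.34
61.34 is ≥ 48 and < 67.5 → Developing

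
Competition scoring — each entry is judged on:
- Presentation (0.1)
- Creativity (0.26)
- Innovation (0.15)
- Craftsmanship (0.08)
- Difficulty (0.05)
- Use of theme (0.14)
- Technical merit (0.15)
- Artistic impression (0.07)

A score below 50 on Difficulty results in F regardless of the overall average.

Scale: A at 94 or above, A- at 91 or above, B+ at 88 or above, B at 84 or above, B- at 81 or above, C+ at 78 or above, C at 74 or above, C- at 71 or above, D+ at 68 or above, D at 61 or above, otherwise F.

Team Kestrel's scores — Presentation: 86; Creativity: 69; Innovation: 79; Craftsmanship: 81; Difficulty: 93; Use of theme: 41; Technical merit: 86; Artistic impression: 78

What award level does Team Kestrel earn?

C-

Difficulty score 93 ≥ 50: minimum met.
Weighted total:
  Presentation 86 × 0.1 = 8.6
  Creativity 69 × 0.26 = 17.94
  Innovation 79 × 0.15 = 11.85
  Craftsmanship 81 × 0.08 = 6.48
  Difficulty 93 × 0.05 = 4.65
  Use of theme 41 × 0.14 = 5.74
  Technical merit 86 × 0.15 = 12.9
  Artistic impression 78 × 0.07 = 5.46
Sum = 73.62
73.62 is ≥ 71 and < 74 → C-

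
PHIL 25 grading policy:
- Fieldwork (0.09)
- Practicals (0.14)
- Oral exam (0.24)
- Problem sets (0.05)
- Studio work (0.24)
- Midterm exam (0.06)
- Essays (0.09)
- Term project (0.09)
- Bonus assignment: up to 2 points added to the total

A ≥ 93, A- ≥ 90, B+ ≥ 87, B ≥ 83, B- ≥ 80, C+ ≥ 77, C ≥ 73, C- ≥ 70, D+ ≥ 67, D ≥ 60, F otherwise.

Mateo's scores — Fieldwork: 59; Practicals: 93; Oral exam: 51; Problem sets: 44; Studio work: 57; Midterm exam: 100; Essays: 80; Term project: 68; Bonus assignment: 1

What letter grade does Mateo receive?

Weighted total:
  Fieldwork 59 × 0.09 = 5.31
  Practicals 93 × 0.14 = 13.02
  Oral exam 51 × 0.24 = 12.24
  Problem sets 44 × 0.05 = 2.2
  Studio work 57 × 0.24 = 13.68
  Midterm exam 100 × 0.06 = 6
  Essays 80 × 0.09 = 7.2
  Term project 68 × 0.09 = 6.12
Sum = 65.77
Bonus assignment: 65.77 + 1 = 66.77
66.77 is ≥ 60 and < 67 → D

D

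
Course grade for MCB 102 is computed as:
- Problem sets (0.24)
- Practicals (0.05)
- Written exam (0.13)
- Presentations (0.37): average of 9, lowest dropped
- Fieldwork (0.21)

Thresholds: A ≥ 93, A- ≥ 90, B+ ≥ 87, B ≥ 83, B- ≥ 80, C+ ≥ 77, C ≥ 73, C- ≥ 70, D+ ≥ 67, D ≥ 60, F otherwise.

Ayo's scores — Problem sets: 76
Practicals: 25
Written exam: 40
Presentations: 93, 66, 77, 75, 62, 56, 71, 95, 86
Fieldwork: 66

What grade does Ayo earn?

Presentations: drop 56 → average of remaining 8 = 625/8 = 78.125
Weighted total:
  Problem sets 76 × 0.24 = 18.24
  Practicals 25 × 0.05 = 1.25
  Written exam 40 × 0.13 = 5.2
  Presentations 78.125 × 0.37 = 28.90625
  Fieldwork 66 × 0.21 = 13.86
Sum = 67.45625
67.45625 is ≥ 67 and < 70 → D+

D+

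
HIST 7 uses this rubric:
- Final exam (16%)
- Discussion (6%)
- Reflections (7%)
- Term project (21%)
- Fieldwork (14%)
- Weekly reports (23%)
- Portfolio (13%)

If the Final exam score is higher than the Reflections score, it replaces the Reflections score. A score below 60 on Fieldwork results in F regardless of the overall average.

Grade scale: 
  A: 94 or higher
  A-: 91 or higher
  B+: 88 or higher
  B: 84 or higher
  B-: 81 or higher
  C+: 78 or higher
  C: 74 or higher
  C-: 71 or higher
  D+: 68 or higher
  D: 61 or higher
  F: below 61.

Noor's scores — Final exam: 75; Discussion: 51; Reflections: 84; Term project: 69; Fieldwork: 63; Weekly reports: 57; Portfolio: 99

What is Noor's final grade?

D+

Final exam (75) ≤ Reflections (84), so Reflections stays at 84.
Fieldwork score 63 ≥ 60: minimum met.
Weighted total:
  Final exam 75 × 0.16 = 12
  Discussion 51 × 0.06 = 3.06
  Reflections 84 × 0.07 = 5.88
  Term project 69 × 0.21 = 14.49
  Fieldwork 63 × 0.14 = 8.82
  Weekly reports 57 × 0.23 = 13.11
  Portfolio 99 × 0.13 = 12.87
Sum = 70.23
70.23 is ≥ 68 and < 71 → D+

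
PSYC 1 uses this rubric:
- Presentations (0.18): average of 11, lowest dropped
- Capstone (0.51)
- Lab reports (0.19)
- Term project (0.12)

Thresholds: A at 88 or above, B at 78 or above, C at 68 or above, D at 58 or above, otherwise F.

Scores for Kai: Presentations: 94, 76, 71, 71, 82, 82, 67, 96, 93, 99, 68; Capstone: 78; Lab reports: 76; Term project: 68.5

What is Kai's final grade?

C

Presentations: drop 67 → average of remaining 10 = 832/10 = 83.2
Weighted total:
  Presentations 83.2 × 0.18 = 14.976
  Capstone 78 × 0.51 = 39.78
  Lab reports 76 × 0.19 = 14.44
  Term project 68.5 × 0.12 = 8.22
Sum = 77.416
77.416 is ≥ 68 and < 78 → C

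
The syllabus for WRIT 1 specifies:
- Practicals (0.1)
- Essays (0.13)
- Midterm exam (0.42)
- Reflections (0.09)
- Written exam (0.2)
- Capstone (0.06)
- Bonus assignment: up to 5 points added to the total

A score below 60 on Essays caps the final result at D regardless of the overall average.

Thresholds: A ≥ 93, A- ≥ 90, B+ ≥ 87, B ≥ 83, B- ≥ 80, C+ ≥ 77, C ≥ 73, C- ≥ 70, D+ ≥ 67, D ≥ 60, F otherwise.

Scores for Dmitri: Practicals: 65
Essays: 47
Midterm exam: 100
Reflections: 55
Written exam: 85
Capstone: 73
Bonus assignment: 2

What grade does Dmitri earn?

D

Essays score 47 < 60: minimum not met.
Weighted total:
  Practicals 65 × 0.1 = 6.5
  Essays 47 × 0.13 = 6.11
  Midterm exam 100 × 0.42 = 42
  Reflections 55 × 0.09 = 4.95
  Written exam 85 × 0.2 = 17
  Capstone 73 × 0.06 = 4.38
Sum = 80.94
Bonus assignment: 80.94 + 2 = 82.94
82.94 would be B-; cap at D applies → D.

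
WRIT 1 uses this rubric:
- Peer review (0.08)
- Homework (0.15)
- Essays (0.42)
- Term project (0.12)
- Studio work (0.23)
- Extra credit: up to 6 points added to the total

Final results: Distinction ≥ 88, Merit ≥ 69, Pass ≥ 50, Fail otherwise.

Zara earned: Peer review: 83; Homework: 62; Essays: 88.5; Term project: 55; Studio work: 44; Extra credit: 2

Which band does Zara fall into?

Merit

Weighted total:
  Peer review 83 × 0.08 = 6.64
  Homework 62 × 0.15 = 9.3
  Essays 88.5 × 0.42 = 37.17
  Term project 55 × 0.12 = 6.6
  Studio work 44 × 0.23 = 10.12
Sum = 69.83
Extra credit: 69.83 + 2 = 71.83
71.83 is ≥ 69 and < 88 → Merit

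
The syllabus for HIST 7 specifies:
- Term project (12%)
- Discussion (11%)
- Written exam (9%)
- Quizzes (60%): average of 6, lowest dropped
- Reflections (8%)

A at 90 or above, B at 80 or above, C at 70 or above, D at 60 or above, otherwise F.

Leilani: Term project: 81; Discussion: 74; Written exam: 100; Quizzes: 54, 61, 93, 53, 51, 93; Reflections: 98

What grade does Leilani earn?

Quizzes: drop 51 → average of remaining 5 = 354/5 = 70.8
Weighted total:
  Term project 81 × 0.12 = 9.72
  Discussion 74 × 0.11 = 8.14
  Written exam 100 × 0.09 = 9
  Quizzes 70.8 × 0.6 = 42.48
  Reflections 98 × 0.08 = 7.84
Sum = 77.18
77.18 is ≥ 70 and < 80 → C

C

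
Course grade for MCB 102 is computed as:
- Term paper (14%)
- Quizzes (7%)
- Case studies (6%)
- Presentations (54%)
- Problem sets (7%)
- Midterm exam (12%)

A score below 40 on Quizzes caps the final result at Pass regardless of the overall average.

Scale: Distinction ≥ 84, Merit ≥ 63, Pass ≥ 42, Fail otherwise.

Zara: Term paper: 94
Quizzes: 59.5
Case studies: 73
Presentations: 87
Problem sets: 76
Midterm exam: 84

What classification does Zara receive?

Distinction

Quizzes score 59.5 ≥ 40: minimum met.
Weighted total:
  Term paper 94 × 0.14 = 13.16
  Quizzes 59.5 × 0.07 = 4.165
  Case studies 73 × 0.06 = 4.38
  Presentations 87 × 0.54 = 46.98
  Problem sets 76 × 0.07 = 5.32
  Midterm exam 84 × 0.12 = 10.08
Sum = 84.085
84.085 ≥ 84 → Distinction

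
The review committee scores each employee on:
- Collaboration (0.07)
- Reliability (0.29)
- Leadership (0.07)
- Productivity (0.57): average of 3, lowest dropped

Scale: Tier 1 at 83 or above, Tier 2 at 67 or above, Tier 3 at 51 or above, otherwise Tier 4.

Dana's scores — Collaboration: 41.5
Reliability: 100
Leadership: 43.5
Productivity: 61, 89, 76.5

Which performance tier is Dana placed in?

Tier 2

Productivity: drop 61 → average of remaining 2 = 165.5/2 = 82.75
Weighted total:
  Collaboration 41.5 × 0.07 = 2.905
  Reliability 100 × 0.29 = 29
  Leadership 43.5 × 0.07 = 3.045
  Productivity 82.75 × 0.57 = 47.1675
Sum = 82.1175
82.1175 is ≥ 67 and < 83 → Tier 2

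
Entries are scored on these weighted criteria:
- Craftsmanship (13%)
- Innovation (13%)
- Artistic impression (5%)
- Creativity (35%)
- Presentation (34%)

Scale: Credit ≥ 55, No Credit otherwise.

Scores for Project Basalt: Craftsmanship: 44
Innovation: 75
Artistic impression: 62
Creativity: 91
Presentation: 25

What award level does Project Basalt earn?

Credit

Weighted total:
  Craftsmanship 44 × 0.13 = 5.72
  Innovation 75 × 0.13 = 9.75
  Artistic impression 62 × 0.05 = 3.1
  Creativity 91 × 0.35 = 31.85
  Presentation 25 × 0.34 = 8.5
Sum = 58.92
58.92 ≥ 55 → Credit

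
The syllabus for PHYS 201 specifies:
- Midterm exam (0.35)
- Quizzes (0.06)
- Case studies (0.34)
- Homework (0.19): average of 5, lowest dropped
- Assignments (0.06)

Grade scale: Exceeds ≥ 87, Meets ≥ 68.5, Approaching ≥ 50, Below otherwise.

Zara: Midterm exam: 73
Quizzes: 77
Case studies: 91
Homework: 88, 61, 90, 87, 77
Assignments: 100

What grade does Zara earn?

Homework: drop 61 → average of remaining 4 = 342/4 = 85.5
Weighted total:
  Midterm exam 73 × 0.35 = 25.55
  Quizzes 77 × 0.06 = 4.62
  Case studies 91 × 0.34 = 30.94
  Homework 85.5 × 0.19 = 16.245
  Assignments 100 × 0.06 = 6
Sum = 83.355
83.355 is ≥ 68.5 and < 87 → Meets

Meets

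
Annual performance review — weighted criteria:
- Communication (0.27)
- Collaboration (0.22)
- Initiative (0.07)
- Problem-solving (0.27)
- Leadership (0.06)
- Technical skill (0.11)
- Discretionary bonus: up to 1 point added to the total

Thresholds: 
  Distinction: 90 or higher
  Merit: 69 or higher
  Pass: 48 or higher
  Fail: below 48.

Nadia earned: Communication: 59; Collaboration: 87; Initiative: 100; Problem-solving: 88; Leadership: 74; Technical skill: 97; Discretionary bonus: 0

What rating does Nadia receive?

Weighted total:
  Communication 59 × 0.27 = 15.93
  Collaboration 87 × 0.22 = 19.14
  Initiative 100 × 0.07 = 7
  Problem-solving 88 × 0.27 = 23.76
  Leadership 74 × 0.06 = 4.44
  Technical skill 97 × 0.11 = 10.67
Sum = 80.94
Discretionary bonus: 80.94 + 0 = 80.94
80.94 is ≥ 69 and < 90 → Merit

Merit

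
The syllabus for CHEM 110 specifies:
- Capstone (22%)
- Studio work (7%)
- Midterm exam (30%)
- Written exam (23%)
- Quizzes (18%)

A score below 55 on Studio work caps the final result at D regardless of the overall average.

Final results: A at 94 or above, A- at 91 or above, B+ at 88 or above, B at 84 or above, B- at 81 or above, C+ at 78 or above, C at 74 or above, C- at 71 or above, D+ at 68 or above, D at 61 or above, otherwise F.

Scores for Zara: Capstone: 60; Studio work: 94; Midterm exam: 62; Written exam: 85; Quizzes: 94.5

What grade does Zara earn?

C

Studio work score 94 ≥ 55: minimum met.
Weighted total:
  Capstone 60 × 0.22 = 13.2
  Studio work 94 × 0.07 = 6.58
  Midterm exam 62 × 0.3 = 18.6
  Written exam 85 × 0.23 = 19.55
  Quizzes 94.5 × 0.18 = 17.01
Sum = 74.94
74.94 is ≥ 74 and < 78 → C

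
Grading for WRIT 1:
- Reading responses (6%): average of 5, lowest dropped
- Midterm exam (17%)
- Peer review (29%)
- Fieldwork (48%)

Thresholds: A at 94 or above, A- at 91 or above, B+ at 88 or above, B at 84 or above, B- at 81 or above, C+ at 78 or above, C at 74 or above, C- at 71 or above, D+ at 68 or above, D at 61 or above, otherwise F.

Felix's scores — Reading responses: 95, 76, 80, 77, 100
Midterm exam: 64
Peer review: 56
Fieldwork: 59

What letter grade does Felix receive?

Reading responses: drop 76 → average of remaining 4 = 352/4 = 88
Weighted total:
  Reading responses 88 × 0.06 = 5.28
  Midterm exam 64 × 0.17 = 10.88
  Peer review 56 × 0.29 = 16.24
  Fieldwork 59 × 0.48 = 28.32
Sum = 60.72
60.72 < 61 → F

F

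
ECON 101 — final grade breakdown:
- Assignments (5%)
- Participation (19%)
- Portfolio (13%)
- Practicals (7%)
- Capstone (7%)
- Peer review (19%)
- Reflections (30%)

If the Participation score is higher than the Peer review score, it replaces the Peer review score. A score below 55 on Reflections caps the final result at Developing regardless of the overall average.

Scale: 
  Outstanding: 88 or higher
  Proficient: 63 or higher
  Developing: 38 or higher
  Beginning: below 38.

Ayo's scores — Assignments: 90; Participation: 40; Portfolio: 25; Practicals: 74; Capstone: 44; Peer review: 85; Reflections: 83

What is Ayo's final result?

Proficient

Participation (40) ≤ Peer review (85), so Peer review stays at 85.
Reflections score 83 ≥ 55: minimum met.
Weighted total:
  Assignments 90 × 0.05 = 4.5
  Participation 40 × 0.19 = 7.6
  Portfolio 25 × 0.13 = 3.25
  Practicals 74 × 0.07 = 5.18
  Capstone 44 × 0.07 = 3.08
  Peer review 85 × 0.19 = 16.15
  Reflections 83 × 0.3 = 24.9
Sum = 64.66
64.66 is ≥ 63 and < 88 → Proficient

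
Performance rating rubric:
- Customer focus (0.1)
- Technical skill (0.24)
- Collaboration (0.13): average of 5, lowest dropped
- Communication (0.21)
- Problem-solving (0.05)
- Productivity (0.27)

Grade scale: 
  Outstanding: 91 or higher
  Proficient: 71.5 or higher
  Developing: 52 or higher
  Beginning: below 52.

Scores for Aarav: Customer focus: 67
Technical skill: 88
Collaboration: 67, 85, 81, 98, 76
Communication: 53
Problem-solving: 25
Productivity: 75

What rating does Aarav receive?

Proficient

Collaboration: drop 67 → average of remaining 4 = 340/4 = 85
Weighted total:
  Customer focus 67 × 0.1 = 6.7
  Technical skill 88 × 0.24 = 21.12
  Collaboration 85 × 0.13 = 11.05
  Communication 53 × 0.21 = 11.13
  Problem-solving 25 × 0.05 = 1.25
  Productivity 75 × 0.27 = 20.25
Sum = 71.5
71.5 is ≥ 71.5 and < 91 → Proficient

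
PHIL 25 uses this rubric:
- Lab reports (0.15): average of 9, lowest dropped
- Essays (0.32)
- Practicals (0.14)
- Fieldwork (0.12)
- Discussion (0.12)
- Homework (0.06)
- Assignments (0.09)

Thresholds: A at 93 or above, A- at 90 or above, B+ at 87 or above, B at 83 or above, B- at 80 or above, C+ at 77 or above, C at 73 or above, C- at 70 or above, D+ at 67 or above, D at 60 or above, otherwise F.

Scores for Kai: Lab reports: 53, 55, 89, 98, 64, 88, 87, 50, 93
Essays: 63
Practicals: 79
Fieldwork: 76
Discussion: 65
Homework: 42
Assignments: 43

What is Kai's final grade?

D

Lab reports: drop 50 → average of remaining 8 = 627/8 = 78.375
Weighted total:
  Lab reports 78.375 × 0.15 = 11.75625
  Essays 63 × 0.32 = 20.16
  Practicals 79 × 0.14 = 11.06
  Fieldwork 76 × 0.12 = 9.12
  Discussion 65 × 0.12 = 7.8
  Homework 42 × 0.06 = 2.52
  Assignments 43 × 0.09 = 3.87
Sum = 66.28625
66.28625 is ≥ 60 and < 67 → D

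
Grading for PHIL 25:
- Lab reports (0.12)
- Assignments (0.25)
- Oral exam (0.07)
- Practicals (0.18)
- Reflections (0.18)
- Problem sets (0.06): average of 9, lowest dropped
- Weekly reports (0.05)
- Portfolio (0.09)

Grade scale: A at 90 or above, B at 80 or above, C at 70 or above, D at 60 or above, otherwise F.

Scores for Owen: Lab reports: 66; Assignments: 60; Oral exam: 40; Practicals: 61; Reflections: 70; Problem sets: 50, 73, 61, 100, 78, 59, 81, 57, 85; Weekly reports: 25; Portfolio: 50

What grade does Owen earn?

F

Problem sets: drop 50 → average of remaining 8 = 594/8 = 74.25
Weighted total:
  Lab reports 66 × 0.12 = 7.92
  Assignments 60 × 0.25 = 15
  Oral exam 40 × 0.07 = 2.8
  Practicals 61 × 0.18 = 10.98
  Reflections 70 × 0.18 = 12.6
  Problem sets 74.25 × 0.06 = 4.455
  Weekly reports 25 × 0.05 = 1.25
  Portfolio 50 × 0.09 = 4.5
Sum = 59.505
59.505 < 60 → F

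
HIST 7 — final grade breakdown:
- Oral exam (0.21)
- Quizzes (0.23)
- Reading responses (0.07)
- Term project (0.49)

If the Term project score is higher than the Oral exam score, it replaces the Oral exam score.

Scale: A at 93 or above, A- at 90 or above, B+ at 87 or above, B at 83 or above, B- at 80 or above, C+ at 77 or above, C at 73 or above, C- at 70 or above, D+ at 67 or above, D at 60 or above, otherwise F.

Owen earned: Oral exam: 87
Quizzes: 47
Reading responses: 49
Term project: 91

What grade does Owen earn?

Term project (91) > Oral exam (87), so Oral exam counts as 91.
Weighted total:
  Oral exam 91 × 0.21 = 19.11
  Quizzes 47 × 0.23 = 10.81
  Reading responses 49 × 0.07 = 3.43
  Term project 91 × 0.49 = 44.59
Sum = 77.94
77.94 is ≥ 77 and < 80 → C+

C+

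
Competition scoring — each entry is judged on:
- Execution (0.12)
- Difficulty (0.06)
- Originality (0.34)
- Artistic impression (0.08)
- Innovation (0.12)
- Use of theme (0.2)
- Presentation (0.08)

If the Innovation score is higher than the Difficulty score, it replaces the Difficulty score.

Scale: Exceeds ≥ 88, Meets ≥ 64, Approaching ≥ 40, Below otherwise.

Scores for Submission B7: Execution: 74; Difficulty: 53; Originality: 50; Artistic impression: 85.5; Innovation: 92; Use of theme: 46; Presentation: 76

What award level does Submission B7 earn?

Meets

Innovation (92) > Difficulty (53), so Difficulty counts as 92.
Weighted total:
  Execution 74 × 0.12 = 8.88
  Difficulty 92 × 0.06 = 5.52
  Originality 50 × 0.34 = 17
  Artistic impression 85.5 × 0.08 = 6.84
  Innovation 92 × 0.12 = 11.04
  Use of theme 46 × 0.2 = 9.2
  Presentation 76 × 0.08 = 6.08
Sum = 64.56
64.56 is ≥ 64 and < 88 → Meets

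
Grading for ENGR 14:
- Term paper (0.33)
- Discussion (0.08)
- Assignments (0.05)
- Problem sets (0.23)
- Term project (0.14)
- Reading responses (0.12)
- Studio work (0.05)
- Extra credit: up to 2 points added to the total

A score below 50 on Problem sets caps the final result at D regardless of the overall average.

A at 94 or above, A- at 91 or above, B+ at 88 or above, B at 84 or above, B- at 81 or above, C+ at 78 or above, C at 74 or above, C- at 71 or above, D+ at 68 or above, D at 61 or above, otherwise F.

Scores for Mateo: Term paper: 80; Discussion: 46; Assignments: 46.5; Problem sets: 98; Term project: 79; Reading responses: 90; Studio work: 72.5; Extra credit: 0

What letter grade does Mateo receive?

C+

Problem sets score 98 ≥ 50: minimum met.
Weighted total:
  Term paper 80 × 0.33 = 26.4
  Discussion 46 × 0.08 = 3.68
  Assignments 46.5 × 0.05 = 2.325
  Problem sets 98 × 0.23 = 22.54
  Term project 79 × 0.14 = 11.06
  Reading responses 90 × 0.12 = 10.8
  Studio work 72.5 × 0.05 = 3.625
Sum = 80.43
Extra credit: 80.43 + 0 = 80.43
80.43 is ≥ 78 and < 81 → C+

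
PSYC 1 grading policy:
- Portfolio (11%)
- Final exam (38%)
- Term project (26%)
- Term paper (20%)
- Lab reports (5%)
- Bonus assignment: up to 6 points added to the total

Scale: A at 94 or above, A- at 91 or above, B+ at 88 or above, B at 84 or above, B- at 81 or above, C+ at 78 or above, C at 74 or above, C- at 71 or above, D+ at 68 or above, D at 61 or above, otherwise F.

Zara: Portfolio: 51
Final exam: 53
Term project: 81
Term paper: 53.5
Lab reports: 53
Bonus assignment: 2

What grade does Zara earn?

D

Weighted total:
  Portfolio 51 × 0.11 = 5.61
  Final exam 53 × 0.38 = 20.14
  Term project 81 × 0.26 = 21.06
  Term paper 53.5 × 0.2 = 10.7
  Lab reports 53 × 0.05 = 2.65
Sum = 60.16
Bonus assignment: 60.16 + 2 = 62.16
62.16 is ≥ 61 and < 68 → D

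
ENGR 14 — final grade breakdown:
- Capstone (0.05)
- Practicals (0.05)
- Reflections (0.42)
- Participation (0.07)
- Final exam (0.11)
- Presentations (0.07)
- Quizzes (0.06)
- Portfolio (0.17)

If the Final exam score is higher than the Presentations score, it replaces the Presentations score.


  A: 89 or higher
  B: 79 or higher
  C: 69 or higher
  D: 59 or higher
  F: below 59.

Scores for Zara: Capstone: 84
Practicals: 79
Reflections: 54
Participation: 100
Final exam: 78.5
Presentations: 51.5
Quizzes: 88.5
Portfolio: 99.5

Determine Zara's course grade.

C

Final exam (78.5) > Presentations (51.5), so Presentations counts as 78.5.
Weighted total:
  Capstone 84 × 0.05 = 4.2
  Practicals 79 × 0.05 = 3.95
  Reflections 54 × 0.42 = 22.68
  Participation 100 × 0.07 = 7
  Final exam 78.5 × 0.11 = 8.635
  Presentations 78.5 × 0.07 = 5.495
  Quizzes 88.5 × 0.06 = 5.31
  Portfolio 99.5 × 0.17 = 16.915
Sum = 74.185
74.185 is ≥ 69 and < 79 → C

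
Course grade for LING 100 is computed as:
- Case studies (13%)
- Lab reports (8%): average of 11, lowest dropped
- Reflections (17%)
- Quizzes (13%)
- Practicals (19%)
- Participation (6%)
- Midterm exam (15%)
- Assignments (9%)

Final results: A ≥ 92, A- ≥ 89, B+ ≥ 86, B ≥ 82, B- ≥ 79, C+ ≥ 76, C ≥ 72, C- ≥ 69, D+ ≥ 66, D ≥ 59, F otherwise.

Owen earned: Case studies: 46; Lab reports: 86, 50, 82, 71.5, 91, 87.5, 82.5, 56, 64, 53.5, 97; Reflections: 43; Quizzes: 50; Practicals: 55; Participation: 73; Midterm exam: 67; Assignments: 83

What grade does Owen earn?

Lab reports: drop 50 → average of remaining 10 = 771/10 = 77.1
Weighted total:
  Case studies 46 × 0.13 = 5.98
  Lab reports 77.1 × 0.08 = 6.168
  Reflections 43 × 0.17 = 7.31
  Quizzes 50 × 0.13 = 6.5
  Practicals 55 × 0.19 = 10.45
  Participation 73 × 0.06 = 4.38
  Midterm exam 67 × 0.15 = 10.05
  Assignments 83 × 0.09 = 7.47
Sum = 58.308
58.308 < 59 → F

F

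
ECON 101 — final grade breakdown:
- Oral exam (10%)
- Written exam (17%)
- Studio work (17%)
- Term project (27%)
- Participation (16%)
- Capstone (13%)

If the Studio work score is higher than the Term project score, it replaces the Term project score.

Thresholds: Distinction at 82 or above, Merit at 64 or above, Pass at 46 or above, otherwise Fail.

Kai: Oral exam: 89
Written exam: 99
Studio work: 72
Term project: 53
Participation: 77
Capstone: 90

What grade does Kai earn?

Studio work (72) > Term project (53), so Term project counts as 72.
Weighted total:
  Oral exam 89 × 0.1 = 8.9
  Written exam 99 × 0.17 = 16.83
  Studio work 72 × 0.17 = 12.24
  Term project 72 × 0.27 = 19.44
  Participation 77 × 0.16 = 12.32
  Capstone 90 × 0.13 = 11.7
Sum = 81.43
81.43 is ≥ 64 and < 82 → Merit

Merit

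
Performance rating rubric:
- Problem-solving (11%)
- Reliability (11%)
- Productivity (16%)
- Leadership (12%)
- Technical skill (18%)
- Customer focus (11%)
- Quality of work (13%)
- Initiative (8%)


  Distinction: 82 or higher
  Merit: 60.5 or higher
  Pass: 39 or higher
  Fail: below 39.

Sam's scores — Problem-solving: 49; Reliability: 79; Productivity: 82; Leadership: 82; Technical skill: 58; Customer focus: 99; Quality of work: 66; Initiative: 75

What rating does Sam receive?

Merit

Weighted total:
  Problem-solving 49 × 0.11 = 5.39
  Reliability 79 × 0.11 = 8.69
  Productivity 82 × 0.16 = 13.12
  Leadership 82 × 0.12 = 9.84
  Technical skill 58 × 0.18 = 10.44
  Customer focus 99 × 0.11 = 10.89
  Quality of work 66 × 0.13 = 8.58
  Initiative 75 × 0.08 = 6
Sum = 72.95
72.95 is ≥ 60.5 and < 82 → Merit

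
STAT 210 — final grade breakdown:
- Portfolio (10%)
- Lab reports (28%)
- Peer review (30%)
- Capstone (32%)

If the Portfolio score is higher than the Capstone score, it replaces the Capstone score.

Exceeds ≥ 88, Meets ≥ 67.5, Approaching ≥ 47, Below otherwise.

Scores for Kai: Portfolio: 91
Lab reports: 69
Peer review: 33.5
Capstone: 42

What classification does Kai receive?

Portfolio (91) > Capstone (42), so Capstone counts as 91.
Weighted total:
  Portfolio 91 × 0.1 = 9.1
  Lab reports 69 × 0.28 = 19.32
  Peer review 33.5 × 0.3 = 10.05
  Capstone 91 × 0.32 = 29.12
Sum = 67.59
67.59 is ≥ 67.5 and < 88 → Meets

Meets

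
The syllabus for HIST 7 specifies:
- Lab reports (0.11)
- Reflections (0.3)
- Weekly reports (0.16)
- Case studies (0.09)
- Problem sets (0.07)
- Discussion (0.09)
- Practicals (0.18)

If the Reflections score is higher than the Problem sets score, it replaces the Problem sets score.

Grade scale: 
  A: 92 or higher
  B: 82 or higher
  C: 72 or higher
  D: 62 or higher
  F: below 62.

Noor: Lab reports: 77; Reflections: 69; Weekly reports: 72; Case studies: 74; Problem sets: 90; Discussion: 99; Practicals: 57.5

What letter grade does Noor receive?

C

Reflections (69) ≤ Problem sets (90), so Problem sets stays at 90.
Weighted total:
  Lab reports 77 × 0.11 = 8.47
  Reflections 69 × 0.3 = 20.7
  Weekly reports 72 × 0.16 = 11.52
  Case studies 74 × 0.09 = 6.66
  Problem sets 90 × 0.07 = 6.3
  Discussion 99 × 0.09 = 8.91
  Practicals 57.5 × 0.18 = 10.35
Sum = 72.91
72.91 is ≥ 72 and < 82 → C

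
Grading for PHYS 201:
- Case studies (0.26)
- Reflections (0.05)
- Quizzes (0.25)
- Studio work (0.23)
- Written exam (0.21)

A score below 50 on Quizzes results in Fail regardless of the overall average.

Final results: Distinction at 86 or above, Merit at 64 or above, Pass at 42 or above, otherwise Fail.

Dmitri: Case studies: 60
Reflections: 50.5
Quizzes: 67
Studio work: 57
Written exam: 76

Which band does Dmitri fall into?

Pass

Quizzes score 67 ≥ 50: minimum met.
Weighted total:
  Case studies 60 × 0.26 = 15.6
  Reflections 50.5 × 0.05 = 2.525
  Quizzes 67 × 0.25 = 16.75
  Studio work 57 × 0.23 = 13.11
  Written exam 76 × 0.21 = 15.96
Sum = 63.945
63.945 is ≥ 42 and < 64 → Pass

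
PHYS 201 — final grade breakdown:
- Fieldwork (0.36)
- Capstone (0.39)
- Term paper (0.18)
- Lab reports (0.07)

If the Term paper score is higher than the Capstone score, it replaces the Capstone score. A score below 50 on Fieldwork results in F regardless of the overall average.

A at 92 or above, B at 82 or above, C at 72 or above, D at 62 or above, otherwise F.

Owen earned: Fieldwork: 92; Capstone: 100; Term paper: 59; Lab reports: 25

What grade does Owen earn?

Term paper (59) ≤ Capstone (100), so Capstone stays at 100.
Fieldwork score 92 ≥ 50: minimum met.
Weighted total:
  Fieldwork 92 × 0.36 = 33.12
  Capstone 100 × 0.39 = 39
  Term paper 59 × 0.18 = 10.62
  Lab reports 25 × 0.07 = 1.75
Sum = 84.49
84.49 is ≥ 82 and < 92 → B

B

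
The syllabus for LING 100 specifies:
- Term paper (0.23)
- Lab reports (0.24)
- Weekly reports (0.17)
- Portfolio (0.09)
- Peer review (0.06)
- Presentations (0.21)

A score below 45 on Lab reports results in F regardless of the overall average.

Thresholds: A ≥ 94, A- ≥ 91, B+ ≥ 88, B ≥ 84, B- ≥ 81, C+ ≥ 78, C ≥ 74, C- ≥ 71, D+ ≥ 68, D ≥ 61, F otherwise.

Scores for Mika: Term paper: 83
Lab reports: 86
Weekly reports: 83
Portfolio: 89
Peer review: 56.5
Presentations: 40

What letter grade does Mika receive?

C-

Lab reports score 86 ≥ 45: minimum met.
Weighted total:
  Term paper 83 × 0.23 = 19.09
  Lab reports 86 × 0.24 = 20.64
  Weekly reports 83 × 0.17 = 14.11
  Portfolio 89 × 0.09 = 8.01
  Peer review 56.5 × 0.06 = 3.39
  Presentations 40 × 0.21 = 8.4
Sum = 73.64
73.64 is ≥ 71 and < 74 → C-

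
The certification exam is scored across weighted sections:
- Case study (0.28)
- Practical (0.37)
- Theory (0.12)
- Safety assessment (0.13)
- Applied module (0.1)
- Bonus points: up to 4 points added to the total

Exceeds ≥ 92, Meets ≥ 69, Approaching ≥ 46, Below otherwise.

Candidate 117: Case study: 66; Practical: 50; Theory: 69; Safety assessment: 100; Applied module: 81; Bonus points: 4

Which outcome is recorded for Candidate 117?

Weighted total:
  Case study 66 × 0.28 = 18.48
  Practical 50 × 0.37 = 18.5
  Theory 69 × 0.12 = 8.28
  Safety assessment 100 × 0.13 = 13
  Applied module 81 × 0.1 = 8.1
Sum = 66.36
Bonus points: 66.36 + 4 = 70.36
70.36 is ≥ 69 and < 92 → Meets

Meets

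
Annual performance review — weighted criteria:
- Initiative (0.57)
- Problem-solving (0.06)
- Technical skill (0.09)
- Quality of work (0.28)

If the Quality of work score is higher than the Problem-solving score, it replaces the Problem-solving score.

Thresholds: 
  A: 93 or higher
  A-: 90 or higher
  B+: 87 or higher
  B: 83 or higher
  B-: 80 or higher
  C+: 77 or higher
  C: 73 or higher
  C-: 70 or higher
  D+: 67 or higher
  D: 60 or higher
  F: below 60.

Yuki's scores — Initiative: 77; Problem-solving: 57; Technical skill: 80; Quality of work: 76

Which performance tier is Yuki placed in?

C

Quality of work (76) > Problem-solving (57), so Problem-solving counts as 76.
Weighted total:
  Initiative 77 × 0.57 = 43.89
  Problem-solving 76 × 0.06 = 4.56
  Technical skill 80 × 0.09 = 7.2
  Quality of work 76 × 0.28 = 21.28
Sum = 76.93
76.93 is ≥ 73 and < 77 → C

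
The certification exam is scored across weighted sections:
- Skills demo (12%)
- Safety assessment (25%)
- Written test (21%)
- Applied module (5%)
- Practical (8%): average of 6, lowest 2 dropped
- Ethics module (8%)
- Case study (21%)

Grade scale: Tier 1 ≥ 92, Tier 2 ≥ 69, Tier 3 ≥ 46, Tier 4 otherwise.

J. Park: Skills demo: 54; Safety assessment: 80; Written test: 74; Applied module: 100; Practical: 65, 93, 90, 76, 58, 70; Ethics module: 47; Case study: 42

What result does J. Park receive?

Practical: drop 58, 65 → average of remaining 4 = 329/4 = 82.25
Weighted total:
  Skills demo 54 × 0.12 = 6.48
  Safety assessment 80 × 0.25 = 20
  Written test 74 × 0.21 = 15.54
  Applied module 100 × 0.05 = 5
  Practical 82.25 × 0.08 = 6.58
  Ethics module 47 × 0.08 = 3.76
  Case study 42 × 0.21 = 8.82
Sum = 66.18
66.18 is ≥ 46 and < 69 → Tier 3

Tier 3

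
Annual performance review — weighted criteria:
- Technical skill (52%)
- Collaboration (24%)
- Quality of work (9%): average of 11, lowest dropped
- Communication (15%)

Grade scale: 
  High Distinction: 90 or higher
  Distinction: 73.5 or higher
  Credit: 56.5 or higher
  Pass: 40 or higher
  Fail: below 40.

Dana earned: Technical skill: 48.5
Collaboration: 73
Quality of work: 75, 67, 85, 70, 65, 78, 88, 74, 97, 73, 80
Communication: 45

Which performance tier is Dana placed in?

Quality of work: drop 65 → average of remaining 10 = 787/10 = 78.7
Weighted total:
  Technical skill 48.5 × 0.52 = 25.22
  Collaboration 73 × 0.24 = 17.52
  Quality of work 78.7 × 0.09 = 7.083
  Communication 45 × 0.15 = 6.75
Sum = 56.573
56.573 is ≥ 56.5 and < 73.5 → Credit

Credit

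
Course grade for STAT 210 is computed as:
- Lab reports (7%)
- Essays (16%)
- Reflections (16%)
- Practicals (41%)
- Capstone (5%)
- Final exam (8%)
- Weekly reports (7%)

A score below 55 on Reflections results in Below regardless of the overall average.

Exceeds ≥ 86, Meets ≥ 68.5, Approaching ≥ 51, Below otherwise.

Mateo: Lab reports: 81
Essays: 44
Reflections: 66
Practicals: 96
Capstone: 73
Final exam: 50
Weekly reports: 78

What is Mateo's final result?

Meets

Reflections score 66 ≥ 55: minimum met.
Weighted total:
  Lab reports 81 × 0.07 = 5.67
  Essays 44 × 0.16 = 7.04
  Reflections 66 × 0.16 = 10.56
  Practicals 96 × 0.41 = 39.36
  Capstone 73 × 0.05 = 3.65
  Final exam 50 × 0.08 = 4
  Weekly reports 78 × 0.07 = 5.46
Sum = 75.74
75.74 is ≥ 68.5 and < 86 → Meets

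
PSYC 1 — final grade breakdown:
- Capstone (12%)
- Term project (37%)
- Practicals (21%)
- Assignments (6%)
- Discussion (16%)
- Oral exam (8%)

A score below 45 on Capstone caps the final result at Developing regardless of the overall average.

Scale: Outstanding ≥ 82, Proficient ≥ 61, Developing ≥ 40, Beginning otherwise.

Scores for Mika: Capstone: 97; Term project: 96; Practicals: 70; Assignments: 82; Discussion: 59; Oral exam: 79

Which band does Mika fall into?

Outstanding

Capstone score 97 ≥ 45: minimum met.
Weighted total:
  Capstone 97 × 0.12 = 11.64
  Term project 96 × 0.37 = 35.52
  Practicals 70 × 0.21 = 14.7
  Assignments 82 × 0.06 = 4.92
  Discussion 59 × 0.16 = 9.44
  Oral exam 79 × 0.08 = 6.32
Sum = 82.54
82.54 ≥ 82 → Outstanding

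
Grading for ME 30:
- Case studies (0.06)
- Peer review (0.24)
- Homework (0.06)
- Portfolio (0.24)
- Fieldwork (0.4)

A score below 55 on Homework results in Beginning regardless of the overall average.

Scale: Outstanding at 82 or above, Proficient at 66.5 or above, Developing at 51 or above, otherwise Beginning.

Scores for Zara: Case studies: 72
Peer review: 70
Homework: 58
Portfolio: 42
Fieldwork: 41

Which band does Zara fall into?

Homework score 58 ≥ 55: minimum met.
Weighted total:
  Case studies 72 × 0.06 = 4.32
  Peer review 70 × 0.24 = 16.8
  Homework 58 × 0.06 = 3.48
  Portfolio 42 × 0.24 = 10.08
  Fieldwork 41 × 0.4 = 16.4
Sum = 51.08
51.08 is ≥ 51 and < 66.5 → Developing

Developing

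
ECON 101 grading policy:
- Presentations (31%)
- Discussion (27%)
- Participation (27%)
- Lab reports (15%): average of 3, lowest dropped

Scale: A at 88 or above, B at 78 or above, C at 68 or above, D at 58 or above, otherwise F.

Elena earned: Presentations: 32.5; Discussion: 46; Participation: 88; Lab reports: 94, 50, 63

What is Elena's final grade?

Lab reports: drop 50 → average of remaining 2 = 157/2 = 78.5
Weighted total:
  Presentations 32.5 × 0.31 = 10.075
  Discussion 46 × 0.27 = 12.42
  Participation 88 × 0.27 = 23.76
  Lab reports 78.5 × 0.15 = 11.775
Sum = 58.03
58.03 is ≥ 58 and < 68 → D

D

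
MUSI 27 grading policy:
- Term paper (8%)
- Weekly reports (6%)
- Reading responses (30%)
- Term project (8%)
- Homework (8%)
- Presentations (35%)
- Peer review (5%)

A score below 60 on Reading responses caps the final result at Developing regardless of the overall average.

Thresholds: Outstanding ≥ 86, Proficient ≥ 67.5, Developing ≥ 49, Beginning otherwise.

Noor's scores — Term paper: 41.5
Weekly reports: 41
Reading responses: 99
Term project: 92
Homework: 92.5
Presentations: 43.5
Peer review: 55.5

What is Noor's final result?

Proficient

Reading responses score 99 ≥ 60: minimum met.
Weighted total:
  Term paper 41.5 × 0.08 = 3.32
  Weekly reports 41 × 0.06 = 2.46
  Reading responses 99 × 0.3 = 29.7
  Term project 92 × 0.08 = 7.36
  Homework 92.5 × 0.08 = 7.4
  Presentations 43.5 × 0.35 = 15.225
  Peer review 55.5 × 0.05 = 2.775
Sum = 68.24
68.24 is ≥ 67.5 and < 86 → Proficient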